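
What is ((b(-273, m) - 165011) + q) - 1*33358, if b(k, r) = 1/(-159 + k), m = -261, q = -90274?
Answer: -124693777/432 ≈ -2.8864e+5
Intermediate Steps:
((b(-273, m) - 165011) + q) - 1*33358 = ((1/(-159 - 273) - 165011) - 90274) - 1*33358 = ((1/(-432) - 165011) - 90274) - 33358 = ((-1/432 - 165011) - 90274) - 33358 = (-71284753/432 - 90274) - 33358 = -110283121/432 - 33358 = -124693777/432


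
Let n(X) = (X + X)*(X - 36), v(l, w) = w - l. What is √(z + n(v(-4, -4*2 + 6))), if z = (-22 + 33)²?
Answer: I*√15 ≈ 3.873*I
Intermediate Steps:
z = 121 (z = 11² = 121)
n(X) = 2*X*(-36 + X) (n(X) = (2*X)*(-36 + X) = 2*X*(-36 + X))
√(z + n(v(-4, -4*2 + 6))) = √(121 + 2*((-4*2 + 6) - 1*(-4))*(-36 + ((-4*2 + 6) - 1*(-4)))) = √(121 + 2*((-8 + 6) + 4)*(-36 + ((-8 + 6) + 4))) = √(121 + 2*(-2 + 4)*(-36 + (-2 + 4))) = √(121 + 2*2*(-36 + 2)) = √(121 + 2*2*(-34)) = √(121 - 136) = √(-15) = I*√15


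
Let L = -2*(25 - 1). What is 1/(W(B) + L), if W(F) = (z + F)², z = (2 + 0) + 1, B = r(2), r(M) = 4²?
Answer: 1/313 ≈ 0.0031949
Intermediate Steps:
r(M) = 16
B = 16
z = 3 (z = 2 + 1 = 3)
L = -48 (L = -2*24 = -48)
W(F) = (3 + F)²
1/(W(B) + L) = 1/((3 + 16)² - 48) = 1/(19² - 48) = 1/(361 - 48) = 1/313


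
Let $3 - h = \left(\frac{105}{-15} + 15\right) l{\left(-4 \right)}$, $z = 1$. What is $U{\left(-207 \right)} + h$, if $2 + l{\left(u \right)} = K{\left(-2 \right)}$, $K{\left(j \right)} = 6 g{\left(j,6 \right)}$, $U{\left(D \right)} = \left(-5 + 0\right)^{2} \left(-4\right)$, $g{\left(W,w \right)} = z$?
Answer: $-129$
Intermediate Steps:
$g{\left(W,w \right)} = 1$
$U{\left(D \right)} = -100$ ($U{\left(D \right)} = \left(-5\right)^{2} \left(-4\right) = 25 \left(-4\right) = -100$)
$K{\left(j \right)} = 6$ ($K{\left(j \right)} = 6 \cdot 1 = 6$)
$l{\left(u \right)} = 4$ ($l{\left(u \right)} = -2 + 6 = 4$)
$h = -29$ ($h = 3 - \left(\frac{105}{-15} + 15\right) 4 = 3 - \left(105 \left(- \frac{1}{15}\right) + 15\right) 4 = 3 - \left(-7 + 15\right) 4 = 3 - 8 \cdot 4 = 3 - 32 = -29$)
$U{\left(-207 \right)} + h = -100 - 29 = -129$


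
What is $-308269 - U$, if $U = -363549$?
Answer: $55280$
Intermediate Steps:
$-308269 - U = -308269 - -363549 = -308269 + 363549 = 55280$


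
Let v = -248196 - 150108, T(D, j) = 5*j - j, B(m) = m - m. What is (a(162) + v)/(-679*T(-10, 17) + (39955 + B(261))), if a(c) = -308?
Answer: 398612/6217 ≈ 64.116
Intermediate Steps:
B(m) = 0
T(D, j) = 4*j
v = -398304
(a(162) + v)/(-679*T(-10, 17) + (39955 + B(261))) = (-308 - 398304)/(-2716*17 + (39955 + 0)) = -398612/(-679*68 + 39955) = -398612/(-46172 + 39955) = -398612/(-6217) = -398612*(-1/6217) = 398612/6217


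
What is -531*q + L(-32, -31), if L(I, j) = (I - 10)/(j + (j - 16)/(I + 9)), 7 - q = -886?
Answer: -52634152/111 ≈ -4.7418e+5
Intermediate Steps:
q = 893 (q = 7 - 1*(-886) = 7 + 886 = 893)
L(I, j) = (-10 + I)/(j + (-16 + j)/(9 + I))
-531*q + L(-32, -31) = -531*893 + (-90 + (-32)² - 1*(-32))/(-16 + 10*(-31) - 32*(-31)) = -474183 + (-90 + 1024 + 32)/(-16 - 310 + 992) = -474183 + 966/666 = -474183 + (1/666)*966 = -474183 + 161/111 = -52634152/111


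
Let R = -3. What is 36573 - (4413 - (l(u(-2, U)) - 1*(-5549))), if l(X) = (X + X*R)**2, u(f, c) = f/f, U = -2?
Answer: 37713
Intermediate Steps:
u(f, c) = 1
l(X) = 4*X**2 (l(X) = (X + X*(-3))**2 = (X - 3*X)**2 = (-2*X)**2 = 4*X**2)
36573 - (4413 - (l(u(-2, U)) - 1*(-5549))) = 36573 - (4413 - (4*1**2 - 1*(-5549))) = 36573 - (4413 - (4*1 + 5549)) = 36573 - (4413 - (4 + 5549)) = 36573 - (4413 - 1*5553) = 36573 - (4413 - 5553) = 36573 - 1*(-1140) = 36573 + 1140 = 37713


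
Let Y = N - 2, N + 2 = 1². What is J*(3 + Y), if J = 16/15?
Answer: 0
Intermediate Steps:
J = 16/15 (J = 16*(1/15) = 16/15 ≈ 1.0667)
N = -1 (N = -2 + 1² = -2 + 1 = -1)
Y = -3 (Y = -1 - 2 = -3)
J*(3 + Y) = 16*(3 - 3)/15 = (16/15)*0 = 0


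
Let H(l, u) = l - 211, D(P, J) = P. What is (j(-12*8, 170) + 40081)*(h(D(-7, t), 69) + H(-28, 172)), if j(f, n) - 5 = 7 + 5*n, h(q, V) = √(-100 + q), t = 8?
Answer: -9785377 + 40943*I*√107 ≈ -9.7854e+6 + 4.2352e+5*I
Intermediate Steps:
j(f, n) = 12 + 5*n (j(f, n) = 5 + (7 + 5*n) = 12 + 5*n)
H(l, u) = -211 + l
(j(-12*8, 170) + 40081)*(h(D(-7, t), 69) + H(-28, 172)) = ((12 + 5*170) + 40081)*(√(-100 - 7) + (-211 - 28)) = ((12 + 850) + 40081)*(√(-107) - 239) = (862 + 40081)*(I*√107 - 239) = 40943*(-239 + I*√107) = -9785377 + 40943*I*√107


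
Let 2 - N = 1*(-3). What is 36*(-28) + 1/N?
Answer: -5039/5 ≈ -1007.8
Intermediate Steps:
N = 5 (N = 2 - (-3) = 2 - 1*(-3) = 2 + 3 = 5)
36*(-28) + 1/N = 36*(-28) + 1/5 = -1008 + 1/5 = -5039/5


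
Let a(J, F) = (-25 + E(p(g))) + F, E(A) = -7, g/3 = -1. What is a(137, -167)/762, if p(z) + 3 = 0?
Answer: -199/762 ≈ -0.26115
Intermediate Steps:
g = -3 (g = 3*(-1) = -3)
p(z) = -3 (p(z) = -3 + 0 = -3)
a(J, F) = -32 + F (a(J, F) = (-25 - 7) + F = -32 + F)
a(137, -167)/762 = (-32 - 167)/762 = -199*1/762 = -199/762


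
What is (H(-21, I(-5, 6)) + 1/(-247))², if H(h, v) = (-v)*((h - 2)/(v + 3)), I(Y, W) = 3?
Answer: 32251041/244036 ≈ 132.16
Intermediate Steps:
H(h, v) = -v*(-2 + h)/(3 + v) (H(h, v) = (-v)*((-2 + h)/(3 + v)) = -v*(-2 + h)/(3 + v))
(H(-21, I(-5, 6)) + 1/(-247))² = (3*(2 - 1*(-21))/(3 + 3) + 1/(-247))² = (3*(2 + 21)/6 - 1/247)² = (3*(⅙)*23 - 1/247)² = (23/2 - 1/247)² = (5679/494)² = 32251041/244036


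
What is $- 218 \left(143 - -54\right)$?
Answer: $-42946$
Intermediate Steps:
$- 218 \left(143 - -54\right) = - 218 \left(143 + 54\right) = \left(-218\right) 197 = -42946$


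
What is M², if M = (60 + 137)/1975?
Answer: 38809/3900625 ≈ 0.0099494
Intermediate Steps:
M = 197/1975 (M = 197*(1/1975) = 197/1975 ≈ 0.099747)
M² = (197/1975)² = 38809/3900625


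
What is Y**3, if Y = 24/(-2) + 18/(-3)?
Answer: -5832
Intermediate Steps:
Y = -18 (Y = 24*(-1/2) + 18*(-1/3) = -12 - 6 = -18)
Y**3 = (-18)**3 = -5832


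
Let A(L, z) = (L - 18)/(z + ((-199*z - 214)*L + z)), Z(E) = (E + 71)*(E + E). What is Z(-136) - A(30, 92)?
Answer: 2455203923/138869 ≈ 17680.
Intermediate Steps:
Z(E) = 2*E*(71 + E) (Z(E) = (71 + E)*(2*E) = 2*E*(71 + E))
A(L, z) = (-18 + L)/(2*z + L*(-214 - 199*z)) (A(L, z) = (-18 + L)/(z + ((-214 - 199*z)*L + z)) = (-18 + L)/(z + (L*(-214 - 199*z) + z)) = (-18 + L)/(z + (z + L*(-214 - 199*z))) = (-18 + L)/(2*z + L*(-214 - 199*z)))
Z(-136) - A(30, 92) = 2*(-136)*(71 - 136) - (18 - 1*30)/(-2*92 + 214*30 + 199*30*92) = 2*(-136)*(-65) - (18 - 30)/(-184 + 6420 + 549240) = 17680 - (-12)/555476 = 17680 - 1*(-3/138869) = 17680 + 3/138869 = 2455203923/138869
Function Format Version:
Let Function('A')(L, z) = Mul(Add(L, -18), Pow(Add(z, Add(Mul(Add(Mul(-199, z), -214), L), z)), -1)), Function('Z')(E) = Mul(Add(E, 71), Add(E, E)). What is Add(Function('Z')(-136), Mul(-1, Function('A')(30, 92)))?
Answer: Rational(2455203923, 138869) ≈ 17680.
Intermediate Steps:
Function('Z')(E) = Mul(2, E, Add(71, E)) (Function('Z')(E) = Mul(Add(71, E), Mul(2, E)) = Mul(2, E, Add(71, E)))
Function('A')(L, z) = Mul(Pow(Add(Mul(2, z), Mul(L, Add(-214, Mul(-199, z)))), -1), Add(-18, L)) (Function('A')(L, z) = Mul(Add(-18, L), Pow(Add(z, Add(Mul(Add(-214, Mul(-199, z)), L), z)), -1)) = Mul(Add(-18, L), Pow(Add(z, Add(Mul(L, Add(-214, Mul(-199, z))), z)), -1)) = Mul(Add(-18, L), Pow(Add(z, Add(z, Mul(L, Add(-214, Mul(-199, z))))), -1)) = Mul(Add(-18, L), Pow(Add(Mul(2, z), Mul(L, Add(-214, Mul(-199, z)))), -1)) = Mul(Pow(Add(Mul(2, z), Mul(L, Add(-214, Mul(-199, z)))), -1), Add(-18, L)))
Add(Function('Z')(-136), Mul(-1, Function('A')(30, 92))) = Add(Mul(2, -136, Add(71, -136)), Mul(-1, Mul(Pow(Add(Mul(-2, 92), Mul(214, 30), Mul(199, 30, 92)), -1), Add(18, Mul(-1, 30))))) = Add(Mul(2, -136, -65), Mul(-1, Mul(Pow(Add(-184, 6420, 549240), -1), Add(18, -30)))) = Add(17680, Mul(-1, Mul(Pow(555476, -1), -12))) = Add(17680, Mul(-1, Mul(Rational(1, 555476), -12))) = Add(17680, Mul(-1, Rational(-3, 138869))) = Add(17680, Rational(3, 138869)) = Rational(2455203923, 138869)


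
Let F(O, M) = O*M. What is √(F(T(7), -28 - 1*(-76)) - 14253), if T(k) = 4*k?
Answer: I*√12909 ≈ 113.62*I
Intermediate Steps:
F(O, M) = M*O
√(F(T(7), -28 - 1*(-76)) - 14253) = √((-28 - 1*(-76))*(4*7) - 14253) = √((-28 + 76)*28 - 14253) = √(48*28 - 14253) = √(1344 - 14253) = √(-12909) = I*√12909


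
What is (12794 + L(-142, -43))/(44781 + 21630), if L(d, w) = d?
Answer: 12652/66411 ≈ 0.19051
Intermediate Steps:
(12794 + L(-142, -43))/(44781 + 21630) = (12794 - 142)/(44781 + 21630) = 12652/66411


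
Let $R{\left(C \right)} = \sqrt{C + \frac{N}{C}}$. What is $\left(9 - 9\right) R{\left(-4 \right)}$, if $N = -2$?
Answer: $0$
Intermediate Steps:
$R{\left(C \right)} = \sqrt{C - \frac{2}{C}}$
$\left(9 - 9\right) R{\left(-4 \right)} = \left(9 - 9\right) \sqrt{-4 - \frac{2}{-4}} = 0 \sqrt{-4 - - \frac{1}{2}} = 0 \sqrt{-4 + \frac{1}{2}} = 0 \sqrt{- \frac{7}{2}} = 0 \frac{i \sqrt{14}}{2} = 0$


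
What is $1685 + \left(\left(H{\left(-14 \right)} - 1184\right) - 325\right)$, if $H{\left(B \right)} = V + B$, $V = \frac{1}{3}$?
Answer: $\frac{487}{3} \approx 162.33$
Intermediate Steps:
$V = \frac{1}{3} \approx 0.33333$
$H{\left(B \right)} = \frac{1}{3} + B$
$1685 + \left(\left(H{\left(-14 \right)} - 1184\right) - 325\right) = 1685 + \left(\left(\left(\frac{1}{3} - 14\right) - 1184\right) - 325\right) = 1685 - \frac{4568}{3} = \frac{487}{3}$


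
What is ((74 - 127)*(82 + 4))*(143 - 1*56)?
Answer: -396546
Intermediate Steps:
((74 - 127)*(82 + 4))*(143 - 1*56) = (-53*86)*(143 - 56) = -4558*87 = -396546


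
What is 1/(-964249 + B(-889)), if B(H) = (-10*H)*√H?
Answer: -964249/1000035670901 - 8890*I*√889/1000035670901 ≈ -9.6422e-7 - 2.6506e-7*I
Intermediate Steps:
B(H) = -10*H^(3/2)
1/(-964249 + B(-889)) = 1/(-964249 - (-8890)*I*√889) = 1/(-964249 + 8890*I*√889)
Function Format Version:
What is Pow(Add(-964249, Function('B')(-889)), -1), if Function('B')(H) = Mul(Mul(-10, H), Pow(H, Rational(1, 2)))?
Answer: Add(Rational(-964249, 1000035670901), Mul(Rational(-8890, 1000035670901), I, Pow(889, Rational(1, 2)))) ≈ Add(-9.6422e-7, Mul(-2.6506e-7, I))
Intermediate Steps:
Function('B')(H) = Mul(-10, Pow(H, Rational(3, 2)))
Pow(Add(-964249, Function('B')(-889)), -1) = Pow(Add(-964249, Mul(-10, Pow(-889, Rational(3, 2)))), -1) = Pow(Add(-964249, Mul(-10, Mul(-889, I, Pow(889, Rational(1, 2))))), -1) = Pow(Add(-964249, Mul(8890, I, Pow(889, Rational(1, 2)))), -1)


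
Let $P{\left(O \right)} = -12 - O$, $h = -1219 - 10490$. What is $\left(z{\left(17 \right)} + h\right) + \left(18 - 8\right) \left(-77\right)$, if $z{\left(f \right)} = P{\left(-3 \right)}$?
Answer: $-12488$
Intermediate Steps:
$h = -11709$ ($h = -1219 - 10490 = -11709$)
$z{\left(f \right)} = -9$ ($z{\left(f \right)} = -12 - -3 = -12 + 3 = -9$)
$\left(z{\left(17 \right)} + h\right) + \left(18 - 8\right) \left(-77\right) = \left(-9 - 11709\right) + \left(18 - 8\right) \left(-77\right) = -11718 + 10 \left(-77\right) = -11718 - 770 = -12488$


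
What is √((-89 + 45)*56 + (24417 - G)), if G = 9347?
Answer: √12606 ≈ 112.28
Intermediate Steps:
√((-89 + 45)*56 + (24417 - G)) = √((-89 + 45)*56 + (24417 - 1*9347)) = √(-44*56 + (24417 - 9347)) = √(-2464 + 15070) = √12606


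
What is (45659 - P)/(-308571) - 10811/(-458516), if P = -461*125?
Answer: -14673801821/47161580212 ≈ -0.31114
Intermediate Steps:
P = -57625
(45659 - P)/(-308571) - 10811/(-458516) = (45659 - 1*(-57625))/(-308571) - 10811/(-458516) = (45659 + 57625)*(-1/308571) - 10811*(-1/458516) = 103284*(-1/308571) + 10811/458516 = -34428/102857 + 10811/458516 = -14673801821/47161580212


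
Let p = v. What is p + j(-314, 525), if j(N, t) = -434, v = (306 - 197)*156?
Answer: 16570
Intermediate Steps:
v = 17004 (v = 109*156 = 17004)
p = 17004
p + j(-314, 525) = 17004 - 434 = 16570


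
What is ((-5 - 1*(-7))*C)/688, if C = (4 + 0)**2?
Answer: 2/43 ≈ 0.046512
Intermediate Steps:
C = 16 (C = 4**2 = 16)
((-5 - 1*(-7))*C)/688 = ((-5 - 1*(-7))*16)/688 = ((-5 + 7)*16)*(1/688) = (2*16)*(1/688) = 32*(1/688) = 2/43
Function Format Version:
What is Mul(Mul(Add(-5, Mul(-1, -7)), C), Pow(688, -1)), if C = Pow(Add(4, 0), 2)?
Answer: Rational(2, 43) ≈ 0.046512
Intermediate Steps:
C = 16 (C = Pow(4, 2) = 16)
Mul(Mul(Add(-5, Mul(-1, -7)), C), Pow(688, -1)) = Mul(Mul(Add(-5, Mul(-1, -7)), 16), Pow(688, -1)) = Mul(Mul(Add(-5, 7), 16), Rational(1, 688)) = Mul(Mul(2, 16), Rational(1, 688)) = Mul(32, Rational(1, 688)) = Rational(2, 43)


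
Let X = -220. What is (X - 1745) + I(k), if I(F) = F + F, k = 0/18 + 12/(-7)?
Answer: -13779/7 ≈ -1968.4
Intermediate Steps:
k = -12/7 (k = 0*(1/18) + 12*(-⅐) = 0 - 12/7 = -12/7 ≈ -1.7143)
I(F) = 2*F
(X - 1745) + I(k) = (-220 - 1745) + 2*(-12/7) = -1965 - 24/7 = -13779/7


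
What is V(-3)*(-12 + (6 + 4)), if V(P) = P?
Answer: 6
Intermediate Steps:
V(-3)*(-12 + (6 + 4)) = -3*(-12 + (6 + 4)) = -3*(-12 + 10) = -3*(-2) = 6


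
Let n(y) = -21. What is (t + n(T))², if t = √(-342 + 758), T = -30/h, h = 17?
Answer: 857 - 168*√26 ≈ 0.36472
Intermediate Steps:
T = -30/17 ≈ -1.7647
t = 4*√26 (t = √416 = 4*√26 ≈ 20.396)
(t + n(T))² = (4*√26 - 21)² = (-21 + 4*√26)²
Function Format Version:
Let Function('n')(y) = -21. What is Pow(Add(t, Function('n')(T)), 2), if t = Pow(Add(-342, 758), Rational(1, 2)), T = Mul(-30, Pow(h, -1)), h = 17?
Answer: Add(857, Mul(-168, Pow(26, Rational(1, 2)))) ≈ 0.36472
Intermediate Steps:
T = Rational(-30, 17) (T = Mul(-30, Pow(17, -1)) = Mul(-30, Rational(1, 17)) = Rational(-30, 17) ≈ -1.7647)
t = Mul(4, Pow(26, Rational(1, 2))) (t = Pow(416, Rational(1, 2)) = Mul(4, Pow(26, Rational(1, 2))) ≈ 20.396)
Pow(Add(t, Function('n')(T)), 2) = Pow(Add(Mul(4, Pow(26, Rational(1, 2))), -21), 2) = Pow(Add(-21, Mul(4, Pow(26, Rational(1, 2)))), 2)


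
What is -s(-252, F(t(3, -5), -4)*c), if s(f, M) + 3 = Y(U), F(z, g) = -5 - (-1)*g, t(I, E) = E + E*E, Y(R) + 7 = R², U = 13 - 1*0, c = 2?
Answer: -159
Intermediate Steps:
U = 13 (U = 13 + 0 = 13)
Y(R) = -7 + R²
t(I, E) = E + E²
F(z, g) = -5 + g
s(f, M) = 159 (s(f, M) = -3 + (-7 + 13²) = -3 + (-7 + 169) = -3 + 162 = 159)
-s(-252, F(t(3, -5), -4)*c) = -1*159 = -159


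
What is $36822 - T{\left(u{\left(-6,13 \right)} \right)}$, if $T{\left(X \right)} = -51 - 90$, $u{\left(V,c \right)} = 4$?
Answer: $36963$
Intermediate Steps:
$T{\left(X \right)} = -141$
$36822 - T{\left(u{\left(-6,13 \right)} \right)} = 36822 - -141 = 36822 + 141 = 36963$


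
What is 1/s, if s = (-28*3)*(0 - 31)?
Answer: 1/2604 ≈ 0.00038402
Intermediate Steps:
s = 2604 (s = -84*(-31) = 2604)
1/s = 1/2604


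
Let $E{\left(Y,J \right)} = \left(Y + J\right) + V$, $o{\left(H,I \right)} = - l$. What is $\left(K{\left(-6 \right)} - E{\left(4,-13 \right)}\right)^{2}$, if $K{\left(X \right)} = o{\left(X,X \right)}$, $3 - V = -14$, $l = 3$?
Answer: $121$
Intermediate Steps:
$V = 17$ ($V = 3 - -14 = 3 + 14 = 17$)
$o{\left(H,I \right)} = -3$ ($o{\left(H,I \right)} = \left(-1\right) 3 = -3$)
$K{\left(X \right)} = -3$
$E{\left(Y,J \right)} = 17 + J + Y$ ($E{\left(Y,J \right)} = \left(Y + J\right) + 17 = \left(J + Y\right) + 17 = 17 + J + Y$)
$\left(K{\left(-6 \right)} - E{\left(4,-13 \right)}\right)^{2} = \left(-3 - \left(17 - 13 + 4\right)\right)^{2} = \left(-3 - 8\right)^{2} = \left(-11\right)^{2} = 121$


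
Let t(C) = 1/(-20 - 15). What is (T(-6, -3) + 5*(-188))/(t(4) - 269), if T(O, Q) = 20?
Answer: 4025/1177 ≈ 3.4197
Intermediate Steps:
t(C) = -1/35 (t(C) = 1/(-35) = -1/35)
(T(-6, -3) + 5*(-188))/(t(4) - 269) = (20 + 5*(-188))/(-1/35 - 269) = (20 - 940)/(-9416/35) = -920*(-35/9416) = 4025/1177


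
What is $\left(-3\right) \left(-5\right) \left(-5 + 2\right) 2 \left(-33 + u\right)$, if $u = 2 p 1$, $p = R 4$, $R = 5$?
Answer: $-630$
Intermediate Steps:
$p = 20$ ($p = 5 \cdot 4 = 20$)
$u = 40$ ($u = 2 \cdot 20 \cdot 1 = 40 \cdot 1 = 40$)
$\left(-3\right) \left(-5\right) \left(-5 + 2\right) 2 \left(-33 + u\right) = \left(-3\right) \left(-5\right) \left(-5 + 2\right) 2 \left(-33 + 40\right) = 15 \left(\left(-3\right) 2\right) 7 = 15 \left(-6\right) 7 = \left(-90\right) 7 = -630$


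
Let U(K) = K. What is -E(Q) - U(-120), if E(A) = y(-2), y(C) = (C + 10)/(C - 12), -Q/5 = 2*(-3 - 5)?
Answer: 844/7 ≈ 120.57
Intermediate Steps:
Q = 80 (Q = -10*(-3 - 5) = -10*(-8) = -5*(-16) = 80)
y(C) = (10 + C)/(-12 + C)
E(A) = -4/7 (E(A) = (10 - 2)/(-12 - 2) = 8/(-14) = -1/14*8 = -4/7)
-E(Q) - U(-120) = -1*(-4/7) - 1*(-120) = 4/7 + 120 = 844/7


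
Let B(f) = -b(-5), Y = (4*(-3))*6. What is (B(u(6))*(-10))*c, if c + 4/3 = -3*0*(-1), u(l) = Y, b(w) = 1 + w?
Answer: 160/3 ≈ 53.333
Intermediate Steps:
Y = -72 (Y = -12*6 = -72)
u(l) = -72
c = -4/3 (c = -4/3 - 3*0*(-1) = -4/3 + 0*(-1) = -4/3 + 0 = -4/3 ≈ -1.3333)
B(f) = 4 (B(f) = -(1 - 5) = -1*(-4) = 4)
(B(u(6))*(-10))*c = (4*(-10))*(-4/3) = -40*(-4/3) = 160/3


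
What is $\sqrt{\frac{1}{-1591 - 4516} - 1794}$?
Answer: $\frac{7 i \sqrt{1365470237}}{6107} \approx 42.356 i$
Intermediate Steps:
$\sqrt{\frac{1}{-1591 - 4516} - 1794} = \sqrt{\frac{1}{-6107} - 1794} = \sqrt{- \frac{1}{6107} - 1794} = \sqrt{- \frac{10955959}{6107}} = \frac{7 i \sqrt{1365470237}}{6107}$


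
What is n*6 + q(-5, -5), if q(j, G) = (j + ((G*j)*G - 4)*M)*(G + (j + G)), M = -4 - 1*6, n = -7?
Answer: -19317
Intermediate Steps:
M = -10 (M = -4 - 6 = -10)
q(j, G) = (j + 2*G)*(40 + j - 10*j*G²) (q(j, G) = (j + ((G*j)*G - 4)*(-10))*(G + (j + G)) = (j + (j*G² - 4)*(-10))*(G + (G + j)) = (j + (-4 + j*G²)*(-10))*(j + 2*G) = (j + (40 - 10*j*G²))*(j + 2*G) = (40 + j - 10*j*G²)*(j + 2*G) = (j + 2*G)*(40 + j - 10*j*G²))
n*6 + q(-5, -5) = -7*6 + ((-5)² + 40*(-5) + 80*(-5) - 20*(-5)*(-5)³ - 10*(-5)²*(-5)² + 2*(-5)*(-5)) = -42 + (25 - 200 - 400 - 20*(-5)*(-125) - 10*25*25 + 50) = -42 + (25 - 200 - 400 - 12500 - 6250 + 50) = -42 - 19275 = -19317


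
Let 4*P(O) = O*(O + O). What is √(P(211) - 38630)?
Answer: I*√65478/2 ≈ 127.94*I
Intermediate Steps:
P(O) = O²/2 (P(O) = (O*(O + O))/4 = (O*(2*O))/4 = (2*O²)/4 = O²/2)
√(P(211) - 38630) = √((½)*211² - 38630) = √((½)*44521 - 38630) = √(44521/2 - 38630) = √(-32739/2) = I*√65478/2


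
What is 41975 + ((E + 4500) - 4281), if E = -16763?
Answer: 25431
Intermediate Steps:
41975 + ((E + 4500) - 4281) = 41975 + ((-16763 + 4500) - 4281) = 41975 + (-12263 - 4281) = 41975 - 16544 = 25431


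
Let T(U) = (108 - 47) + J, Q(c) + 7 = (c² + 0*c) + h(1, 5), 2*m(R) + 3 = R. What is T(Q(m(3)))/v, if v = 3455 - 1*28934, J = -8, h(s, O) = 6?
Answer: -53/25479 ≈ -0.0020801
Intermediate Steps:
m(R) = -3/2 + R/2
v = -25479 (v = 3455 - 28934 = -25479)
Q(c) = -1 + c² (Q(c) = -7 + ((c² + 0*c) + 6) = -7 + ((c² + 0) + 6) = -7 + (c² + 6) = -7 + (6 + c²) = -1 + c²)
T(U) = 53 (T(U) = (108 - 47) - 8 = 61 - 8 = 53)
T(Q(m(3)))/v = 53/(-25479) = 53*(-1/25479) = -53/25479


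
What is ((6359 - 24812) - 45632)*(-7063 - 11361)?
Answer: 1180702040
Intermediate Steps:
((6359 - 24812) - 45632)*(-7063 - 11361) = (-18453 - 45632)*(-18424) = -64085*(-18424) = 1180702040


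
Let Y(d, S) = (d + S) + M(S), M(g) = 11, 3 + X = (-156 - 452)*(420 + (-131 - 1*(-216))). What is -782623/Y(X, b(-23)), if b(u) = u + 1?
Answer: 782623/307054 ≈ 2.5488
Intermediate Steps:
b(u) = 1 + u
X = -307043 (X = -3 + (-156 - 452)*(420 + (-131 - 1*(-216))) = -3 - 608*(420 + (-131 + 216)) = -3 - 608*(420 + 85) = -3 - 608*505 = -3 - 307040 = -307043)
Y(d, S) = 11 + S + d (Y(d, S) = (d + S) + 11 = (S + d) + 11 = 11 + S + d)
-782623/Y(X, b(-23)) = -782623/(11 + (1 - 23) - 307043) = -782623/(11 - 22 - 307043) = -782623/(-307054) = -782623*(-1/307054) = 782623/307054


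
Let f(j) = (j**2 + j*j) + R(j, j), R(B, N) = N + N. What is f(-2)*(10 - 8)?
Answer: 8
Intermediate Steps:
R(B, N) = 2*N
f(j) = 2*j + 2*j**2 (f(j) = (j**2 + j*j) + 2*j = (j**2 + j**2) + 2*j = 2*j**2 + 2*j = 2*j + 2*j**2)
f(-2)*(10 - 8) = (2*(-2)*(1 - 2))*(10 - 8) = (2*(-2)*(-1))*2 = 4*2 = 8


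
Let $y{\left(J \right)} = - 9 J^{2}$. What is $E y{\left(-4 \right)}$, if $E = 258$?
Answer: $-37152$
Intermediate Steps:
$E y{\left(-4 \right)} = 258 \left(- 9 \left(-4\right)^{2}\right) = 258 \left(\left(-9\right) 16\right) = 258 \left(-144\right) = -37152$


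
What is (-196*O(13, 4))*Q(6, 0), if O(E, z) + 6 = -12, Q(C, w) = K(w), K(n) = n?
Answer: 0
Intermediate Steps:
Q(C, w) = w
O(E, z) = -18 (O(E, z) = -6 - 12 = -18)
(-196*O(13, 4))*Q(6, 0) = -196*(-18)*0 = 3528*0 = 0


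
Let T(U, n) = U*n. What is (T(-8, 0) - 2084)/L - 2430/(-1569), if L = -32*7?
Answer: 317843/29288 ≈ 10.852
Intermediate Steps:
L = -224
(T(-8, 0) - 2084)/L - 2430/(-1569) = (-8*0 - 2084)/(-224) - 2430/(-1569) = (0 - 2084)*(-1/224) - 2430*(-1/1569) = -2084*(-1/224) + 810/523 = 521/56 + 810/523 = 317843/29288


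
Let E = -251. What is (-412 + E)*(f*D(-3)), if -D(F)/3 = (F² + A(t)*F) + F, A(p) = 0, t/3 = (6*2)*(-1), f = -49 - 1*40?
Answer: -1062126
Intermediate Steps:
f = -89 (f = -49 - 40 = -89)
t = -36 (t = 3*((6*2)*(-1)) = 3*(12*(-1)) = 3*(-12) = -36)
D(F) = -3*F - 3*F² (D(F) = -3*((F² + 0*F) + F) = -3*((F² + 0) + F) = -3*(F² + F) = -3*(F + F²) = -3*F - 3*F²)
(-412 + E)*(f*D(-3)) = (-412 - 251)*(-(-267)*(-3)*(1 - 3)) = -(-59007)*(-3*(-3)*(-2)) = -(-59007)*(-18) = -663*1602 = -1062126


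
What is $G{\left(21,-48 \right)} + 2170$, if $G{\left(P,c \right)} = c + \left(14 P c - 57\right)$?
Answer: $-12047$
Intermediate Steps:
$G{\left(P,c \right)} = -57 + c + 14 P c$ ($G{\left(P,c \right)} = c + \left(14 P c - 57\right) = c + \left(-57 + 14 P c\right) = -57 + c + 14 P c$)
$G{\left(21,-48 \right)} + 2170 = \left(-57 - 48 + 14 \cdot 21 \left(-48\right)\right) + 2170 = \left(-57 - 48 - 14112\right) + 2170 = -14217 + 2170 = -12047$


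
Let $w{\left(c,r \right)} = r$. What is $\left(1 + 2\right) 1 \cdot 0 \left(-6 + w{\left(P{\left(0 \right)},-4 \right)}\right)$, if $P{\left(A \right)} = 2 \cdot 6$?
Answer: $0$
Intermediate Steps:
$P{\left(A \right)} = 12$
$\left(1 + 2\right) 1 \cdot 0 \left(-6 + w{\left(P{\left(0 \right)},-4 \right)}\right) = \left(1 + 2\right) 1 \cdot 0 \left(-6 - 4\right) = 3 \cdot 1 \cdot 0 \left(-10\right) = 3 \cdot 0 \left(-10\right) = 0 \left(-10\right) = 0$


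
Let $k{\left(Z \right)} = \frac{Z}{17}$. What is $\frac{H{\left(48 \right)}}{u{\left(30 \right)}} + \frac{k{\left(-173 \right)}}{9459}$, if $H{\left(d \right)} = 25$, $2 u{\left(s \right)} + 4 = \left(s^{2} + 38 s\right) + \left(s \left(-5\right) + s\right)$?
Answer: $\frac{3854341}{154049274} \approx 0.02502$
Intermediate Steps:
$u{\left(s \right)} = -2 + \frac{s^{2}}{2} + 17 s$ ($u{\left(s \right)} = -2 + \frac{\left(s^{2} + 38 s\right) + \left(s \left(-5\right) + s\right)}{2} = -2 + \frac{\left(s^{2} + 38 s\right) + \left(- 5 s + s\right)}{2} = -2 + \frac{\left(s^{2} + 38 s\right) - 4 s}{2} = -2 + \frac{s^{2} + 34 s}{2} = -2 + \left(\frac{s^{2}}{2} + 17 s\right) = -2 + \frac{s^{2}}{2} + 17 s$)
$k{\left(Z \right)} = \frac{Z}{17}$ ($k{\left(Z \right)} = Z \frac{1}{17} = \frac{Z}{17}$)
$\frac{H{\left(48 \right)}}{u{\left(30 \right)}} + \frac{k{\left(-173 \right)}}{9459} = \frac{25}{-2 + \frac{30^{2}}{2} + 17 \cdot 30} + \frac{\frac{1}{17} \left(-173\right)}{9459} = \frac{25}{-2 + \frac{1}{2} \cdot 900 + 510} - \frac{173}{160803} = \frac{25}{-2 + 450 + 510} - \frac{173}{160803} = \frac{25}{958} - \frac{173}{160803} = \frac{3854341}{154049274}$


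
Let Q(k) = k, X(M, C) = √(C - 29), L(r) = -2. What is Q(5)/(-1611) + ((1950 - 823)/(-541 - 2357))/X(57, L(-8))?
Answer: -5/1611 + 7*I*√31/558 ≈ -0.0031037 + 0.069847*I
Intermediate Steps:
X(M, C) = √(-29 + C)
Q(5)/(-1611) + ((1950 - 823)/(-541 - 2357))/X(57, L(-8)) = 5/(-1611) + ((1950 - 823)/(-541 - 2357))/(√(-29 - 2)) = 5*(-1/1611) + (1127/(-2898))/(√(-31)) = -5/1611 + (1127*(-1/2898))/((I*√31)) = -5/1611 - (-7)*I*√31/558 = -5/1611 + 7*I*√31/558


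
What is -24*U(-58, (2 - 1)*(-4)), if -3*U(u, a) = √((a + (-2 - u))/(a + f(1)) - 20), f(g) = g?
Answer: 32*I*√21/3 ≈ 48.881*I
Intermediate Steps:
U(u, a) = -√(-20 + (-2 + a - u)/(1 + a))/3 (U(u, a) = -√((a + (-2 - u))/(a + 1) - 20)/3 = -√((-2 + a - u)/(1 + a) - 20)/3 = -√(-20 + (-2 + a - u)/(1 + a))/3)
-24*U(-58, (2 - 1)*(-4)) = -(-8)*√(-(22 - 58 + 19*((2 - 1)*(-4)))/(1 + (2 - 1)*(-4))) = -(-8)*√(-(22 - 58 + 19*(1*(-4)))/(1 + 1*(-4))) = -(-8)*√(-(22 - 58 + 19*(-4))/(1 - 4)) = -(-8)*√(-1*(22 - 58 - 76)/(-3)) = -(-8)*√(-1*(-⅓)*(-112)) = -(-8)*√(-112/3) = -(-8)*4*I*√21/3 = -(-32)*I*√21/3 = 32*I*√21/3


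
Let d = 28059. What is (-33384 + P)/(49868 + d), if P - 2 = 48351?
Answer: 14969/77927 ≈ 0.19209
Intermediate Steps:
P = 48353 (P = 2 + 48351 = 48353)
(-33384 + P)/(49868 + d) = (-33384 + 48353)/(49868 + 28059) = 14969/77927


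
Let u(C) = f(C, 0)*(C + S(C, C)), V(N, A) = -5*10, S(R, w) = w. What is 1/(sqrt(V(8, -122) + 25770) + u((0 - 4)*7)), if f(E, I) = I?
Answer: sqrt(6430)/12860 ≈ 0.0062354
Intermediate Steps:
V(N, A) = -50
u(C) = 0 (u(C) = 0*(C + C) = 0*(2*C) = 0)
1/(sqrt(V(8, -122) + 25770) + u((0 - 4)*7)) = 1/(sqrt(-50 + 25770) + 0) = 1/(sqrt(25720) + 0) = 1/(2*sqrt(6430) + 0) = 1/(2*sqrt(6430)) = sqrt(6430)/12860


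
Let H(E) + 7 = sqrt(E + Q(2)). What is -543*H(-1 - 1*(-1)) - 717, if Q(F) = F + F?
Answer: 1998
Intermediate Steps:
Q(F) = 2*F
H(E) = -7 + sqrt(4 + E) (H(E) = -7 + sqrt(E + 2*2) = -7 + sqrt(E + 4) = -7 + sqrt(4 + E))
-543*H(-1 - 1*(-1)) - 717 = -543*(-7 + sqrt(4 + (-1 - 1*(-1)))) - 717 = -543*(-7 + sqrt(4 + (-1 + 1))) - 717 = -543*(-7 + sqrt(4 + 0)) - 717 = -543*(-7 + sqrt(4)) - 717 = -543*(-7 + 2) - 717 = -543*(-5) - 717 = 2715 - 717 = 1998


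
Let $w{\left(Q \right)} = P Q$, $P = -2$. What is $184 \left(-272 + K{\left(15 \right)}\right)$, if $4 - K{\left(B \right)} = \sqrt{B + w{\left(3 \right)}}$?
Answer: $-49864$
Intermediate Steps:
$w{\left(Q \right)} = - 2 Q$
$K{\left(B \right)} = 4 - \sqrt{-6 + B}$ ($K{\left(B \right)} = 4 - \sqrt{B - 6} = 4 - \sqrt{-6 + B}$)
$184 \left(-272 + K{\left(15 \right)}\right) = 184 \left(-272 + \left(4 - \sqrt{-6 + 15}\right)\right) = 184 \left(-272 + \left(4 - \sqrt{9}\right)\right) = 184 \left(-272 + \left(4 - 3\right)\right) = 184 \left(-272 + 1\right) = 184 \left(-271\right) = -49864$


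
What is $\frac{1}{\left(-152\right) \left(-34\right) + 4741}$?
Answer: $\frac{1}{9909} \approx 0.00010092$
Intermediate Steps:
$\frac{1}{\left(-152\right) \left(-34\right) + 4741} = \frac{1}{5168 + 4741} = \frac{1}{9909}$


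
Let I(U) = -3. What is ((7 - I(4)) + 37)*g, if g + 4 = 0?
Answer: -188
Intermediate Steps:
g = -4 (g = -4 + 0 = -4)
((7 - I(4)) + 37)*g = ((7 - 1*(-3)) + 37)*(-4) = ((7 + 3) + 37)*(-4) = (10 + 37)*(-4) = 47*(-4) = -188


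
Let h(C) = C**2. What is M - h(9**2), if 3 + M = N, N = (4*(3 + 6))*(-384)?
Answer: -20388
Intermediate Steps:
N = -13824 (N = (4*9)*(-384) = 36*(-384) = -13824)
M = -13827 (M = -3 - 13824 = -13827)
M - h(9**2) = -13827 - (9**2)**2 = -13827 - 1*81**2 = -13827 - 1*6561 = -13827 - 6561 = -20388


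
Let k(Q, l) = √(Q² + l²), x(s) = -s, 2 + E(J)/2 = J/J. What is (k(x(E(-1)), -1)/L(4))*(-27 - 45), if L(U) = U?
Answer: -18*√5 ≈ -40.249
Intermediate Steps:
E(J) = -2 (E(J) = -4 + 2*(J/J) = -4 + 2*1 = -4 + 2 = -2)
(k(x(E(-1)), -1)/L(4))*(-27 - 45) = (√((-1*(-2))² + (-1)²)/4)*(-27 - 45) = (√(2² + 1)*(¼))*(-72) = (√(4 + 1)*(¼))*(-72) = (√5*(¼))*(-72) = (√5/4)*(-72) = -18*√5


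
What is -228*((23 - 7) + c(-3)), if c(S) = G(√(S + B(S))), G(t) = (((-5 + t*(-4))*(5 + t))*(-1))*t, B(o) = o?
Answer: 30552 - 228*I*√6 ≈ 30552.0 - 558.48*I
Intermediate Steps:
G(t) = -t*(-5 - 4*t)*(5 + t) (G(t) = (((-5 - 4*t)*(5 + t))*(-1))*t = (-(-5 - 4*t)*(5 + t))*t = -t*(-5 - 4*t)*(5 + t))
c(S) = √2*√S*(25 + 8*S + 25*√2*√S) (c(S) = √(S + S)*(25 + 4*(√(S + S))² + 25*√(S + S)) = √(2*S)*(25 + 4*(√(2*S))² + 25*√(2*S)) = (√2*√S)*(25 + 4*(√2*√S)² + 25*(√2*√S)) = (√2*√S)*(25 + 4*(2*S) + 25*√2*√S) = (√2*√S)*(25 + 8*S + 25*√2*√S) = √2*√S*(25 + 8*S + 25*√2*√S))
-228*((23 - 7) + c(-3)) = -228*((23 - 7) + √2*√(-3)*(25 + 8*(-3) + 25*√2*√(-3))) = -228*(16 + √2*(I*√3)*(25 - 24 + 25*√2*(I*√3))) = -228*(16 + √2*(I*√3)*(25 - 24 + 25*I*√6)) = -228*(16 + √2*(I*√3)*(1 + 25*I*√6)) = -228*(16 + I*√6*(1 + 25*I*√6)) = -3648 - 228*I*√6*(1 + 25*I*√6)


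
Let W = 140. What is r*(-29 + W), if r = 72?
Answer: 7992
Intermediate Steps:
r*(-29 + W) = 72*(-29 + 140) = 72*111 = 7992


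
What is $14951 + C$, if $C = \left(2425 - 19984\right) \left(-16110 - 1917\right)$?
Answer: $316551044$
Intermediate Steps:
$C = 316536093$ ($C = \left(-17559\right) \left(-18027\right) = 316536093$)
$14951 + C = 14951 + 316536093 = 316551044$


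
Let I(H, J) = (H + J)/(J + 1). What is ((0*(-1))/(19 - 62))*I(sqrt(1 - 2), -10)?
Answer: 0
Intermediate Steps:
I(H, J) = (H + J)/(1 + J)
((0*(-1))/(19 - 62))*I(sqrt(1 - 2), -10) = ((0*(-1))/(19 - 62))*((sqrt(1 - 2) - 10)/(1 - 10)) = (0/(-43))*((sqrt(-1) - 10)/(-9)) = (0*(-1/43))*(-(I - 10)/9) = 0*(-(-10 + I)/9) = 0*(10/9 - I/9) = 0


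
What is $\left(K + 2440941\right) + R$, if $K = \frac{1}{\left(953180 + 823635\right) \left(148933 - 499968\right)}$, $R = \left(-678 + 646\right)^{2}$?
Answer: $\frac{1523112796759176624}{623724253525} \approx 2.442 \cdot 10^{6}$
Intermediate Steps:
$R = 1024$ ($R = \left(-32\right)^{2} = 1024$)
$K = - \frac{1}{623724253525}$ ($K = \frac{1}{1776815 \left(-351035\right)} = \frac{1}{-623724253525} = - \frac{1}{623724253525} \approx -1.6033 \cdot 10^{-12}$)
$\left(K + 2440941\right) + R = \left(- \frac{1}{623724253525} + 2440941\right) + 1024 = \frac{1522474103123567024}{623724253525} + 1024 = \frac{1523112796759176624}{623724253525}$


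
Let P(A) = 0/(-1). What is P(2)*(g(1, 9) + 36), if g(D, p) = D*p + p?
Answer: 0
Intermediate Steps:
g(D, p) = p + D*p
P(A) = 0 (P(A) = 0*(-1) = 0)
P(2)*(g(1, 9) + 36) = 0*(9*(1 + 1) + 36) = 0*(9*2 + 36) = 0*(18 + 36) = 0*54 = 0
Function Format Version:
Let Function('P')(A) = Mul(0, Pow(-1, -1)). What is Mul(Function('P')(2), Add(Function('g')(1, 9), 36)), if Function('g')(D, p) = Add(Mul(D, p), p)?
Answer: 0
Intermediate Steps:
Function('g')(D, p) = Add(p, Mul(D, p))
Function('P')(A) = 0 (Function('P')(A) = Mul(0, -1) = 0)
Mul(Function('P')(2), Add(Function('g')(1, 9), 36)) = Mul(0, Add(Mul(9, Add(1, 1)), 36)) = Mul(0, Add(Mul(9, 2), 36)) = Mul(0, Add(18, 36)) = Mul(0, 54) = 0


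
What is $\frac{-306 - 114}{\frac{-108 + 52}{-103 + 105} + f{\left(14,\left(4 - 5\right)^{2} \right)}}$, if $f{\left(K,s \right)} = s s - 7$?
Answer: $\frac{210}{17} \approx 12.353$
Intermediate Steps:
$f{\left(K,s \right)} = -7 + s^{2}$ ($f{\left(K,s \right)} = s^{2} - 7 = -7 + s^{2}$)
$\frac{-306 - 114}{\frac{-108 + 52}{-103 + 105} + f{\left(14,\left(4 - 5\right)^{2} \right)}} = \frac{-306 - 114}{\frac{-108 + 52}{-103 + 105} - \left(7 - \left(\left(4 - 5\right)^{2}\right)^{2}\right)} = - \frac{420}{- \frac{56}{2} - \left(7 - \left(\left(-1\right)^{2}\right)^{2}\right)} = - \frac{420}{\left(-56\right) \frac{1}{2} - \left(7 - 1^{2}\right)} = - \frac{420}{-28 + \left(-7 + 1\right)} = - \frac{420}{-28 - 6} = - \frac{420}{-34} = \left(-420\right) \left(- \frac{1}{34}\right) = \frac{210}{17}$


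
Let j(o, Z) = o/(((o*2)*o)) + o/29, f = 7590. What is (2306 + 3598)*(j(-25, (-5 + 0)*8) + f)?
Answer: 32484460392/725 ≈ 4.4806e+7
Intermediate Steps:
j(o, Z) = 1/(2*o) + o/29 (j(o, Z) = o/(((2*o)*o)) + o*(1/29) = o/((2*o²)) + o/29 = o*(1/(2*o²)) + o/29 = 1/(2*o) + o/29)
(2306 + 3598)*(j(-25, (-5 + 0)*8) + f) = (2306 + 3598)*(((½)/(-25) + (1/29)*(-25)) + 7590) = 5904*(((½)*(-1/25) - 25/29) + 7590) = 5904*((-1/50 - 25/29) + 7590) = 5904*(-1279/1450 + 7590) = 5904*(11004221/1450) = 32484460392/725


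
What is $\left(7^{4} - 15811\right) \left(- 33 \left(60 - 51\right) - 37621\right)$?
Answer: $508480380$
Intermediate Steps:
$\left(7^{4} - 15811\right) \left(- 33 \left(60 - 51\right) - 37621\right) = \left(2401 - 15811\right) \left(\left(-33\right) 9 - 37621\right) = - 13410 \left(-297 - 37621\right) = \left(-13410\right) \left(-37918\right) = 508480380$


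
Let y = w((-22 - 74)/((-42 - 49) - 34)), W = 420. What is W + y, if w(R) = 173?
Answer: 593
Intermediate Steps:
y = 173
W + y = 420 + 173 = 593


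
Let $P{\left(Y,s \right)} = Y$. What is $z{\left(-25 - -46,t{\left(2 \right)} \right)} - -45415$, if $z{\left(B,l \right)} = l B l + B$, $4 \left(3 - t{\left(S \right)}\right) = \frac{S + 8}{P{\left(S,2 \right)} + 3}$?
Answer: $\frac{182269}{4} \approx 45567.0$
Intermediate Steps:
$t{\left(S \right)} = 3 - \frac{8 + S}{4 \left(3 + S\right)}$ ($t{\left(S \right)} = 3 - \frac{\left(S + 8\right) \frac{1}{S + 3}}{4} = 3 - \frac{\left(8 + S\right) \frac{1}{3 + S}}{4} = 3 - \frac{\frac{1}{3 + S} \left(8 + S\right)}{4} = 3 - \frac{8 + S}{4 \left(3 + S\right)}$)
$z{\left(B,l \right)} = B + B l^{2}$ ($z{\left(B,l \right)} = B l l + B = B l^{2} + B = B + B l^{2}$)
$z{\left(-25 - -46,t{\left(2 \right)} \right)} - -45415 = \left(-25 - -46\right) \left(1 + \left(\frac{28 + 11 \cdot 2}{4 \left(3 + 2\right)}\right)^{2}\right) - -45415 = \left(-25 + 46\right) \left(1 + \left(\frac{28 + 22}{4 \cdot 5}\right)^{2}\right) + 45415 = 21 \left(1 + \left(\frac{1}{4} \cdot \frac{1}{5} \cdot 50\right)^{2}\right) + 45415 = 21 \left(1 + \left(\frac{5}{2}\right)^{2}\right) + 45415 = 21 \left(1 + \frac{25}{4}\right) + 45415 = 21 \cdot \frac{29}{4} + 45415 = \frac{609}{4} + 45415 = \frac{182269}{4}$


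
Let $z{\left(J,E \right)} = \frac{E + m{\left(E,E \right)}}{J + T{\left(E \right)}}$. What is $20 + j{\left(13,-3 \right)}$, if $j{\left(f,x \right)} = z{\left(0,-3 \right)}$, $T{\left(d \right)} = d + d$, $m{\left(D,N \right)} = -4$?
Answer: $\frac{127}{6} \approx 21.167$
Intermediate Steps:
$T{\left(d \right)} = 2 d$
$z{\left(J,E \right)} = \frac{-4 + E}{J + 2 E}$ ($z{\left(J,E \right)} = \frac{E - 4}{J + 2 E} = \frac{-4 + E}{J + 2 E}$)
$j{\left(f,x \right)} = \frac{7}{6}$ ($j{\left(f,x \right)} = \frac{-4 - 3}{0 + 2 \left(-3\right)} = \frac{1}{0 - 6} \left(-7\right) = \frac{1}{-6} \left(-7\right) = \left(- \frac{1}{6}\right) \left(-7\right) = \frac{7}{6}$)
$20 + j{\left(13,-3 \right)} = 20 + \frac{7}{6} = \frac{127}{6}$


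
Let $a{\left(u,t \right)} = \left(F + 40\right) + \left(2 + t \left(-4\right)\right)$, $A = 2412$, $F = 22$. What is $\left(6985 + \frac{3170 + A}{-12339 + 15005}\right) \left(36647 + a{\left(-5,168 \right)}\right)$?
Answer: $\frac{335659894044}{1333} \approx 2.5181 \cdot 10^{8}$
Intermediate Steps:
$a{\left(u,t \right)} = 64 - 4 t$ ($a{\left(u,t \right)} = \left(22 + 40\right) + \left(2 + t \left(-4\right)\right) = 62 - \left(-2 + 4 t\right) = 64 - 4 t$)
$\left(6985 + \frac{3170 + A}{-12339 + 15005}\right) \left(36647 + a{\left(-5,168 \right)}\right) = \left(6985 + \frac{3170 + 2412}{-12339 + 15005}\right) \left(36647 + \left(64 - 672\right)\right) = \left(6985 + \frac{5582}{2666}\right) \left(36647 + \left(64 - 672\right)\right) = \left(6985 + 5582 \cdot \frac{1}{2666}\right) \left(36647 - 608\right) = \left(6985 + \frac{2791}{1333}\right) 36039 = \frac{9313796}{1333} \cdot 36039 = \frac{335659894044}{1333}$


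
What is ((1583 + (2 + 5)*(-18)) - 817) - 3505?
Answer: -2865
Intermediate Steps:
((1583 + (2 + 5)*(-18)) - 817) - 3505 = ((1583 + 7*(-18)) - 817) - 3505 = ((1583 - 126) - 817) - 3505 = (1457 - 817) - 3505 = 640 - 3505 = -2865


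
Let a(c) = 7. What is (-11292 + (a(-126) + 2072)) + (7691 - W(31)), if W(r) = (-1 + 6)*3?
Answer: -1537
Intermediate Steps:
W(r) = 15 (W(r) = 5*3 = 15)
(-11292 + (a(-126) + 2072)) + (7691 - W(31)) = (-11292 + (7 + 2072)) + (7691 - 1*15) = (-11292 + 2079) + (7691 - 15) = -9213 + 7676 = -1537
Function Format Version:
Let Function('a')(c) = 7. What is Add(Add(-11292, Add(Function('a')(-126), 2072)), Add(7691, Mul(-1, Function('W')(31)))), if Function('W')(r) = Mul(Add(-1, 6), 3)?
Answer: -1537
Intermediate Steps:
Function('W')(r) = 15 (Function('W')(r) = Mul(5, 3) = 15)
Add(Add(-11292, Add(Function('a')(-126), 2072)), Add(7691, Mul(-1, Function('W')(31)))) = Add(Add(-11292, Add(7, 2072)), Add(7691, Mul(-1, 15))) = Add(Add(-11292, 2079), Add(7691, -15)) = Add(-9213, 7676) = -1537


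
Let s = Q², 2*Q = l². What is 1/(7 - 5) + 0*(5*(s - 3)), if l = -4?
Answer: ½ ≈ 0.50000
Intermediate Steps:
Q = 8 (Q = (½)*(-4)² = (½)*16 = 8)
s = 64 (s = 8² = 64)
1/(7 - 5) + 0*(5*(s - 3)) = 1/(7 - 5) + 0*(5*(64 - 3)) = 1/2 + 0*(5*61) = ½ + 0*305 = ½ + 0 = ½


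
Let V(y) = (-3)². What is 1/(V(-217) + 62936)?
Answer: 1/62945 ≈ 1.5887e-5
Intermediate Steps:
V(y) = 9
1/(V(-217) + 62936) = 1/(9 + 62936) = 1/62945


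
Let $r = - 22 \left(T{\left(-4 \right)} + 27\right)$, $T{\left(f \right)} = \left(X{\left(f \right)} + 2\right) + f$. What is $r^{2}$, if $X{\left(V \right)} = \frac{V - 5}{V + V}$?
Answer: $\frac{5285401}{16} \approx 3.3034 \cdot 10^{5}$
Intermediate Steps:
$X{\left(V \right)} = \frac{-5 + V}{2 V}$
$T{\left(f \right)} = 2 + f + \frac{-5 + f}{2 f}$ ($T{\left(f \right)} = \left(\frac{-5 + f}{2 f} + 2\right) + f = \left(2 + \frac{-5 + f}{2 f}\right) + f = 2 + f + \frac{-5 + f}{2 f}$)
$r = - \frac{2299}{4}$ ($r = - 22 \left(\left(\frac{5}{2} - 4 - \frac{5}{2 \left(-4\right)}\right) + 27\right) = - 22 \left(\left(\frac{5}{2} - 4 - - \frac{5}{8}\right) + 27\right) = - 22 \left(\left(\frac{5}{2} - 4 + \frac{5}{8}\right) + 27\right) = - 22 \left(- \frac{7}{8} + 27\right) = \left(-22\right) \frac{209}{8} = - \frac{2299}{4} \approx -574.75$)
$r^{2} = \left(- \frac{2299}{4}\right)^{2} = \frac{5285401}{16}$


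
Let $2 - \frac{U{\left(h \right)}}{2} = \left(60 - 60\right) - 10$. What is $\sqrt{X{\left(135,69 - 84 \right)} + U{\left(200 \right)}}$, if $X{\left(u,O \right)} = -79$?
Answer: $i \sqrt{55} \approx 7.4162 i$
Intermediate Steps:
$U{\left(h \right)} = 24$ ($U{\left(h \right)} = 4 - 2 \left(\left(60 - 60\right) - 10\right) = 4 - 2 \left(0 - 10\right) = 4 - -20 = 4 + 20 = 24$)
$\sqrt{X{\left(135,69 - 84 \right)} + U{\left(200 \right)}} = \sqrt{-79 + 24} = \sqrt{-55} = i \sqrt{55}$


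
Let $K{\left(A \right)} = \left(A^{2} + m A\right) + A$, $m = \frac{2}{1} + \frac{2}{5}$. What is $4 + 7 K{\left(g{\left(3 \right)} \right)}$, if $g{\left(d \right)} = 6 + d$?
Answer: $\frac{3926}{5} \approx 785.2$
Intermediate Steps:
$m = \frac{12}{5}$ ($m = 2 \cdot 1 + 2 \cdot \frac{1}{5} = 2 + \frac{2}{5} = \frac{12}{5} \approx 2.4$)
$K{\left(A \right)} = A^{2} + \frac{17 A}{5}$ ($K{\left(A \right)} = \left(A^{2} + \frac{12 A}{5}\right) + A = A^{2} + \frac{17 A}{5}$)
$4 + 7 K{\left(g{\left(3 \right)} \right)} = 4 + 7 \frac{\left(6 + 3\right) \left(17 + 5 \left(6 + 3\right)\right)}{5} = 4 + 7 \cdot \frac{1}{5} \cdot 9 \left(17 + 5 \cdot 9\right) = 4 + 7 \cdot \frac{1}{5} \cdot 9 \left(17 + 45\right) = 4 + 7 \cdot \frac{1}{5} \cdot 9 \cdot 62 = 4 + 7 \cdot \frac{558}{5} = 4 + \frac{3906}{5} = \frac{3926}{5}$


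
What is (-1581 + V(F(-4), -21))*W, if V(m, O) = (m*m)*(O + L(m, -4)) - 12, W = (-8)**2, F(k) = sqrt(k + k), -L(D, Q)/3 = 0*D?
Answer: -91200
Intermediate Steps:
L(D, Q) = 0 (L(D, Q) = -0*D = -3*0 = 0)
F(k) = sqrt(2)*sqrt(k) (F(k) = sqrt(2*k) = sqrt(2)*sqrt(k))
W = 64
V(m, O) = -12 + O*m**2 (V(m, O) = (m*m)*(O + 0) - 12 = m**2*O - 12 = O*m**2 - 12 = -12 + O*m**2)
(-1581 + V(F(-4), -21))*W = (-1581 + (-12 - 21*(sqrt(2)*sqrt(-4))**2))*64 = (-1581 + (-12 - 21*(sqrt(2)*(2*I))**2))*64 = (-1581 + (-12 - 21*(2*I*sqrt(2))**2))*64 = (-1581 + (-12 - 21*(-8)))*64 = (-1581 + (-12 + 168))*64 = (-1581 + 156)*64 = -1425*64 = -91200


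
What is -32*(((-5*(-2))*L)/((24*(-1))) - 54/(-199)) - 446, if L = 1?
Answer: -263486/597 ≈ -441.35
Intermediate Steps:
-32*(((-5*(-2))*L)/((24*(-1))) - 54/(-199)) - 446 = -32*((-5*(-2)*1)/((24*(-1))) - 54/(-199)) - 446 = -32*((10*1)/(-24) - 54*(-1/199)) - 446 = -32*(10*(-1/24) + 54/199) - 446 = -32*(-5/12 + 54/199) - 446 = -32*(-347/2388) - 446 = 2776/597 - 446 = -263486/597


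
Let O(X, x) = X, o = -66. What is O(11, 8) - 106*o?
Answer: 7007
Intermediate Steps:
O(11, 8) - 106*o = 11 - 106*(-66) = 11 + 6996 = 7007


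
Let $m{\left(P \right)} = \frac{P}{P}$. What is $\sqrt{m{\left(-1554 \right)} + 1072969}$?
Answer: $\sqrt{1072970} \approx 1035.8$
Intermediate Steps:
$m{\left(P \right)} = 1$
$\sqrt{m{\left(-1554 \right)} + 1072969} = \sqrt{1 + 1072969} = \sqrt{1072970}$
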